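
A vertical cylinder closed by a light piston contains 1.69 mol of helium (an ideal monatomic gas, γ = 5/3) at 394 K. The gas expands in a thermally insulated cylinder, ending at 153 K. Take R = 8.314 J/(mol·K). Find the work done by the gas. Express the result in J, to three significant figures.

W ≈ 5080 J

Adiabatic ⇒ Q = 0, so W_by = −ΔU = nCᵥ(T₁ − T₂).
Cᵥ = 3R/2 = 12.47 J/(mol·K).
W = (1.69)(12.47)(394 − 153) = 5079 J.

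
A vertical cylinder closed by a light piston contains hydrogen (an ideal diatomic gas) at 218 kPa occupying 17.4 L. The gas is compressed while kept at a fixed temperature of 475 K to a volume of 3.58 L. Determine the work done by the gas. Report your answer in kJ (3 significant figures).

W ≈ -6.00 kJ

Isothermal: W = nRT ln(V₂/V₁) = P₁V₁ ln(V₂/V₁).
P₁V₁ = (218 kPa)(17.4 L) = 3793 J.
W = 3793 × ln(3.58/17.4) = 3793 × -1.581
W_by_gas = -5997 J.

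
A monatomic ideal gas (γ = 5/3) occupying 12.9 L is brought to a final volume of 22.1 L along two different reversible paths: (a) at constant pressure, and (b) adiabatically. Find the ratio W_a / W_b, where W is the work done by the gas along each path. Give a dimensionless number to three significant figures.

Path (a) isobaric: W = P₁(V₂ − V₁) → W_a/(P₁V₁) = 0.7132.
Path (b) adiabatic: W = P₁V₁(1 − (V₁/V₂)^(γ−1))/(γ−1) → W_b/(P₁V₁) = 0.4523.
W_a / W_b = 0.7132 / 0.4523 = 1.577.

W_a / W_b ≈ 1.58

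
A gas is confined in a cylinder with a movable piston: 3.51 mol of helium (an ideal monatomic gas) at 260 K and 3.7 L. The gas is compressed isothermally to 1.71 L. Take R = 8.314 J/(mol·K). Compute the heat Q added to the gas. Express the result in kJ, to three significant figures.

Q ≈ -5.86 kJ

Isothermal ⇒ ΔU = 0, so Q = W = nRT ln(V₂/V₁).
Q = (3.51)(8.314)(260) ln(1.71/3.7) = 7587 × -0.7718 = -5856 J.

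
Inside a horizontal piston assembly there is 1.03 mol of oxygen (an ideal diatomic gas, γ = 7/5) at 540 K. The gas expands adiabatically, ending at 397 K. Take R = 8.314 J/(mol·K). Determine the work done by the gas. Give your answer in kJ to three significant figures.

W ≈ 3.06 kJ

Adiabatic ⇒ Q = 0, so W_by = −ΔU = nCᵥ(T₁ − T₂).
Cᵥ = 5R/2 = 20.79 J/(mol·K).
W = (1.03)(20.79)(540 − 397) = 3061 J.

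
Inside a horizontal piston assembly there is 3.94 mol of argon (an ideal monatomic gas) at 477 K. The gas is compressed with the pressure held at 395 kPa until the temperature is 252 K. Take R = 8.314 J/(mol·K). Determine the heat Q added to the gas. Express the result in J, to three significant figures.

Q ≈ -18400 J

Isobaric: W = nRΔT = (3.94)(8.314)(-225) = -7370 J.
ΔU = nCᵥΔT with Cᵥ = 3R/2: ΔU = (3.94)(12.47)(-225) = -11056 J.
Q = ΔU + W = -11056 − 7370 = -18426 J.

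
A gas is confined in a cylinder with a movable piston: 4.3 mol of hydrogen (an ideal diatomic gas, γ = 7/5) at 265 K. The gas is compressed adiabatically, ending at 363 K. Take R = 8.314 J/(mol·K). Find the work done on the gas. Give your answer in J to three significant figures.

W ≈ 8760 J

Adiabatic ⇒ Q = 0, so W_by = −ΔU = nCᵥ(T₁ − T₂).
Cᵥ = 5R/2 = 20.79 J/(mol·K).
W = (4.3)(20.79)(265 − 363) = -8759 J.
Work on gas = −W_by = 8759 J.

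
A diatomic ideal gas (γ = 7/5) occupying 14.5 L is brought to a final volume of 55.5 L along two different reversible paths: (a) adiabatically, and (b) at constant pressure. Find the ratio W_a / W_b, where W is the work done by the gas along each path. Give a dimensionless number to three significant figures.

Path (a) adiabatic: W = P₁V₁(1 − (V₁/V₂)^(γ−1))/(γ−1) → W_a/(P₁V₁) = 1.039.
Path (b) isobaric: W = P₁(V₂ − V₁) → W_b/(P₁V₁) = 2.828.
W_a / W_b = 1.039 / 2.828 = 0.3673.

W_a / W_b ≈ 0.367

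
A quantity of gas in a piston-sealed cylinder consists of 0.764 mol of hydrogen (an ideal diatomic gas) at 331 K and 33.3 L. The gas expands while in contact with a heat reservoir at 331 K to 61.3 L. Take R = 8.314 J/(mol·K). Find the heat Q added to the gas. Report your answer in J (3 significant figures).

Q ≈ 1280 J

Isothermal ⇒ ΔU = 0, so Q = W = nRT ln(V₂/V₁).
Q = (0.764)(8.314)(331) ln(61.3/33.3) = 2102 × 0.6102 = 1283 J.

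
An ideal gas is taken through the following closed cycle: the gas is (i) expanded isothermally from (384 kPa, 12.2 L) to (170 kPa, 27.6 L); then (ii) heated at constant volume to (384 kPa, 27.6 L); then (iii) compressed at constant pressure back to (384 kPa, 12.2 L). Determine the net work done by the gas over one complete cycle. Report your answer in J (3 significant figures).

Leg (i): W = PᵢVᵢ ln(V_f/Vᵢ) = (4685) ln(27.6/12.2) = 3825 J.
Leg (ii): W = 0.
Leg (iii): W = PΔV = (384)(12.2 − 27.6) = -5914 J.
W_net = 3825 − 5914 = -2089 J.

W_net ≈ -2090 J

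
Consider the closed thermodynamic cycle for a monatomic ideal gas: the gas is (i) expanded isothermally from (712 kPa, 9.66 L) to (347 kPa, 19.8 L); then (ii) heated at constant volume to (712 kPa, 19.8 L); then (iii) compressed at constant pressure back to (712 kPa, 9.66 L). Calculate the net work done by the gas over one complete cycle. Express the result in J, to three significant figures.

Leg (i): W = PᵢVᵢ ln(V_f/Vᵢ) = (6878) ln(19.8/9.66) = 4936 J.
Leg (ii): W = 0.
Leg (iii): W = PΔV = (712)(9.66 − 19.8) = -7220 J.
W_net = 4936 − 7220 = -2283 J.

W_net ≈ -2280 J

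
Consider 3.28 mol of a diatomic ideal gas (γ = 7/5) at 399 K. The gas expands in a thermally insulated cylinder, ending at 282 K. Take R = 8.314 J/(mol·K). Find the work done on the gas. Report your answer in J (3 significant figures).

W ≈ -7980 J

Adiabatic ⇒ Q = 0, so W_by = −ΔU = nCᵥ(T₁ − T₂).
Cᵥ = 5R/2 = 20.79 J/(mol·K).
W = (3.28)(20.79)(399 − 282) = 7976 J.
Work on gas = −W_by = -7976 J.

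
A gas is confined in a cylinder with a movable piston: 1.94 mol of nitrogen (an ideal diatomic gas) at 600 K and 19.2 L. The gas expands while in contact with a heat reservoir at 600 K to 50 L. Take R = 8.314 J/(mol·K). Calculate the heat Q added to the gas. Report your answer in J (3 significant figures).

Q ≈ 9260 J

Isothermal ⇒ ΔU = 0, so Q = W = nRT ln(V₂/V₁).
Q = (1.94)(8.314)(600) ln(50/19.2) = 9677 × 0.9571 = 9262 J.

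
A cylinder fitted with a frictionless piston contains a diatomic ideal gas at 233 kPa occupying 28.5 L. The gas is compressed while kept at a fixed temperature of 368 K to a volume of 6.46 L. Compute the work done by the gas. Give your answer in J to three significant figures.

W ≈ -9860 J

Isothermal: W = nRT ln(V₂/V₁) = P₁V₁ ln(V₂/V₁).
P₁V₁ = (233 kPa)(28.5 L) = 6640 J.
W = 6640 × ln(6.46/28.5) = 6640 × -1.484
W_by_gas = -9856 J.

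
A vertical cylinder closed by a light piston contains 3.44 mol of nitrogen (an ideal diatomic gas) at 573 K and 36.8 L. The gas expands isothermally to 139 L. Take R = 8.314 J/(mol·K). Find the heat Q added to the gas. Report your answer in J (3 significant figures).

Isothermal ⇒ ΔU = 0, so Q = W = nRT ln(V₂/V₁).
Q = (3.44)(8.314)(573) ln(139/36.8) = 16388 × 1.329 = 21779 J.

Q ≈ 21800 J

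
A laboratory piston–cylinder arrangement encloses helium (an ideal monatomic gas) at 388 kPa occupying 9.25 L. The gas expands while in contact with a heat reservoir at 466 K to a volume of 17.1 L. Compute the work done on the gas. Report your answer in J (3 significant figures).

W ≈ -2210 J

Isothermal: W = nRT ln(V₂/V₁) = P₁V₁ ln(V₂/V₁).
P₁V₁ = (388 kPa)(9.25 L) = 3589 J.
W = 3589 × ln(17.1/9.25) = 3589 × 0.6145
W_by_gas = 2205 J; work on gas = −W_by = -2205 J.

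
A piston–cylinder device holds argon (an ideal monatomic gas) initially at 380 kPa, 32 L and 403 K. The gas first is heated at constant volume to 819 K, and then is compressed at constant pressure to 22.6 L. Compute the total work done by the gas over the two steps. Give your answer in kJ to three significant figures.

W_total ≈ -7.26 kJ

Step 1 (isochoric): W = 0 (constant volume).
After step 1: P = 772.3 kPa (V unchanged).
Step 2 (isobaric): W = PΔV = (772.3 kPa)(22.6 − 32 L) = -7259 J.
W_total = 0 − 7259 = -7259 J.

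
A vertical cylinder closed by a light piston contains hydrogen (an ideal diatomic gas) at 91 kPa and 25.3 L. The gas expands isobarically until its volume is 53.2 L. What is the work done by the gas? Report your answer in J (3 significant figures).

Isobaric: W = P ΔV.
W = (91 kPa)(53.2 − 25.3 L) = (91)(27.9) = 2539 J.

W ≈ 2540 J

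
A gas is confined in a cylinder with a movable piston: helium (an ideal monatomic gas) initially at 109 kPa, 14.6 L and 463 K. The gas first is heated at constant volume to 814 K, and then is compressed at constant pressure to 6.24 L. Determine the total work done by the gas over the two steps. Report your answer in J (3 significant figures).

W_total ≈ -1600 J

Step 1 (isochoric): W = 0 (constant volume).
After step 1: P = 191.6 kPa (V unchanged).
Step 2 (isobaric): W = PΔV = (191.6 kPa)(6.24 − 14.6 L) = -1602 J.
W_total = 0 − 1602 = -1602 J.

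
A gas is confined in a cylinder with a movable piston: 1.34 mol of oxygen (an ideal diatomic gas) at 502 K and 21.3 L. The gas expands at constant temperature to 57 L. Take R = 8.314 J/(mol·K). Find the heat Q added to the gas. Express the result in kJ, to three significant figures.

Q ≈ 5.51 kJ

Isothermal ⇒ ΔU = 0, so Q = W = nRT ln(V₂/V₁).
Q = (1.34)(8.314)(502) ln(57/21.3) = 5593 × 0.9843 = 5505 J.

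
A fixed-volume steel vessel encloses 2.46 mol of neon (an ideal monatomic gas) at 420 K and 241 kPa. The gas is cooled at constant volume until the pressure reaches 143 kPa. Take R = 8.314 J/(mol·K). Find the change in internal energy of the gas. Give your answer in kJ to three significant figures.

ΔU ≈ -5.24 kJ

Constant volume ⇒ W = 0, so Q = ΔU = nCᵥΔT with Cᵥ = 3R/2 = 12.47 J/(mol·K).
At constant V, T₂/T₁ = P₂/P₁ ⇒ ΔT = T₁(P₂/P₁ − 1) = 420·(143/241 − 1) = -170.8 K.
ΔU = (2.46)(12.47)(-170.8) = -5240 J.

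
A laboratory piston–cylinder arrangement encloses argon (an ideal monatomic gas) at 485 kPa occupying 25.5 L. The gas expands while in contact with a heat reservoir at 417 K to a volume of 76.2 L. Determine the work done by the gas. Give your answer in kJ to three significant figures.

W ≈ 13.5 kJ

Isothermal: W = nRT ln(V₂/V₁) = P₁V₁ ln(V₂/V₁).
P₁V₁ = (485 kPa)(25.5 L) = 12368 J.
W = 12368 × ln(76.2/25.5) = 12368 × 1.095
W_by_gas = 13538 J.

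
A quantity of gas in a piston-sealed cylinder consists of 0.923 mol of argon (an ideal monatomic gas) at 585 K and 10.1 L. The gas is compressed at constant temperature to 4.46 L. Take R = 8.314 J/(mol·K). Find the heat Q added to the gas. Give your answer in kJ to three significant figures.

Isothermal ⇒ ΔU = 0, so Q = W = nRT ln(V₂/V₁).
Q = (0.923)(8.314)(585) ln(4.46/10.1) = 4489 × -0.8174 = -3669 J.

Q ≈ -3.67 kJ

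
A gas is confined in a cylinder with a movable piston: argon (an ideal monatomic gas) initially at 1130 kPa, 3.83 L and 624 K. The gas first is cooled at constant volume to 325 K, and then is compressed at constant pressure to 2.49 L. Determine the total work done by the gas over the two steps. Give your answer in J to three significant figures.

Step 1 (isochoric): W = 0 (constant volume).
After step 1: P = 588.5 kPa (V unchanged).
Step 2 (isobaric): W = PΔV = (588.5 kPa)(2.49 − 3.83 L) = -788.6 J.
W_total = 0 − 788.6 = -788.6 J.

W_total ≈ -789 J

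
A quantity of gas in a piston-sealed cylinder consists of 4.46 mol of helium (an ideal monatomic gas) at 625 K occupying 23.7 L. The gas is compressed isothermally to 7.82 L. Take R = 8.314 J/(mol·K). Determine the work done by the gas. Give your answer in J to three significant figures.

Isothermal: W = nRT ln(V₂/V₁).
W = (4.46)(8.314)(625) × ln(7.82/23.7)
  = 23175 × -1.109
W_by_gas = -25697 J.

W ≈ -25700 J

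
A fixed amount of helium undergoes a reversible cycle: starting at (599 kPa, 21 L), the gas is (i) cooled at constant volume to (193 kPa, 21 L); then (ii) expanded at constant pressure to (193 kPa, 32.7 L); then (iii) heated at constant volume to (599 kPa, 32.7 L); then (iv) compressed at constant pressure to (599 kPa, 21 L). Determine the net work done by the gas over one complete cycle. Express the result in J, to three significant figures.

W_net ≈ -4750 J

Constant-volume legs do no work.
W(ii) = (193)(32.7 − 21) = 2258 J; W(iv) = (599)(21 − 32.7) = -7008 J.
W_net = 2258 − 7008 = -4750 J (the counter-clockwise enclosed area).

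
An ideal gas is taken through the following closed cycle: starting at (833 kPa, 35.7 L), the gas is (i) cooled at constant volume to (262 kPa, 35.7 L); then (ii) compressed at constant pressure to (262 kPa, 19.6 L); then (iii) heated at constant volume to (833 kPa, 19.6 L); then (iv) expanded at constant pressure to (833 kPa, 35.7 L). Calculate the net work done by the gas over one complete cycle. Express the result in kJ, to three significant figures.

Constant-volume legs do no work.
W(ii) = (262)(19.6 − 35.7) = -4218 J; W(iv) = (833)(35.7 − 19.6) = 13411 J.
W_net = -4218 + 13411 = 9193 J (the clockwise enclosed area).

W_net ≈ 9.19 kJ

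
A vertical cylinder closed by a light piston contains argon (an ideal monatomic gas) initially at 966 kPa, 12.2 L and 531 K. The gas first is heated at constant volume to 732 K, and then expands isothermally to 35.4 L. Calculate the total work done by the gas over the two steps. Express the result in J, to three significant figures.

W_total ≈ 17300 J

Step 1 (isochoric): W = 0 (constant volume).
After step 1: P = 1332 kPa (V unchanged).
Step 2 (isothermal): W = P₁V₁ ln(V₂/V₁) = (16246) ln(35.4/12.2) = 17307 J.
W_total = 0 + 17307 = 17307 J.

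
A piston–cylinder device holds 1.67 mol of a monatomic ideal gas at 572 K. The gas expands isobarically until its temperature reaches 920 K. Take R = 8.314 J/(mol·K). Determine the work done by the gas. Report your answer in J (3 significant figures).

Isobaric: W = P ΔV = nR ΔT.
W = (1.67)(8.314)(920 − 572) = 4832 J.

W ≈ 4830 J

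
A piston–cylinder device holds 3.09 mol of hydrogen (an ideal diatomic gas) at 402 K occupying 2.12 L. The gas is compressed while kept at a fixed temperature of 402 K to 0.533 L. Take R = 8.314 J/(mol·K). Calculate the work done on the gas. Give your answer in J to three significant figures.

Isothermal: W = nRT ln(V₂/V₁).
W = (3.09)(8.314)(402) × ln(0.533/2.12)
  = 10327 × -1.381
W_by_gas = -14259 J; work on gas = −W_by = 14259 J.

W ≈ 14300 J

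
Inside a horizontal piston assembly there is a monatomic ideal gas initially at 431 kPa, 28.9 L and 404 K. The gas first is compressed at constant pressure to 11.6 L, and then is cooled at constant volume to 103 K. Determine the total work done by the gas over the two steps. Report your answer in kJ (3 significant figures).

Step 1 (isobaric): W = PΔV = (431 kPa)(11.6 − 28.9 L) = -7456 J.
Step 2 (isochoric): W = 0 (constant volume).
W_total = -7456 + 0 = -7456 J.

W_total ≈ -7.46 kJ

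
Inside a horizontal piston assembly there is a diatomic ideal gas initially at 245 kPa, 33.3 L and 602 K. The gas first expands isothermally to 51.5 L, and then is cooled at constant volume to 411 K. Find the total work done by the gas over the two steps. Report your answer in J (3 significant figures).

W_total ≈ 3560 J

Step 1 (isothermal): W = P₁V₁ ln(V₂/V₁) = (8158) ln(51.5/33.3) = 3557 J.
Step 2 (isochoric): W = 0 (constant volume).
W_total = 3557 + 0 = 3557 J.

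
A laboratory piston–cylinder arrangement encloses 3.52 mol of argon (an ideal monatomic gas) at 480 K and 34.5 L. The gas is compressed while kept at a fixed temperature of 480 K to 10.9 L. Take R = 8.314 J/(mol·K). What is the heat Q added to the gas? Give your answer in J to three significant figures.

Q ≈ -16200 J

Isothermal ⇒ ΔU = 0, so Q = W = nRT ln(V₂/V₁).
Q = (3.52)(8.314)(480) ln(10.9/34.5) = 14047 × -1.152 = -16185 J.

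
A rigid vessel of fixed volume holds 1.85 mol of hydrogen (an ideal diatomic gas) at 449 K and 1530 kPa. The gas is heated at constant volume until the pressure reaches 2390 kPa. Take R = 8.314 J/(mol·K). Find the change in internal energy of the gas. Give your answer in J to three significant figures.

ΔU ≈ 9700 J

Constant volume ⇒ W = 0, so Q = ΔU = nCᵥΔT with Cᵥ = 5R/2 = 20.79 J/(mol·K).
At constant V, T₂/T₁ = P₂/P₁ ⇒ ΔT = T₁(P₂/P₁ − 1) = 449·(2390/1530 − 1) = 252.4 K.
ΔU = (1.85)(20.79)(252.4) = 9705 J.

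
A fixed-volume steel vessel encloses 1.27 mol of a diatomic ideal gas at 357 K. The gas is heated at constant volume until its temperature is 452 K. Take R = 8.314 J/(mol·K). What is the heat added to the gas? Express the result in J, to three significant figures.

Constant volume ⇒ W = 0, so Q = ΔU = nCᵥΔT with Cᵥ = 5R/2 = 20.79 J/(mol·K).
ΔU = (1.27)(20.79)(452 − 357) = 2508 J.

Q ≈ 2510 J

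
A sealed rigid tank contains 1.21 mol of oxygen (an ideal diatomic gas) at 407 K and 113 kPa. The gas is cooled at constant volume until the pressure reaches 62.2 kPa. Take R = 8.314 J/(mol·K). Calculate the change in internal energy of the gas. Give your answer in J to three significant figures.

ΔU ≈ -4600 J

Constant volume ⇒ W = 0, so Q = ΔU = nCᵥΔT with Cᵥ = 5R/2 = 20.79 J/(mol·K).
At constant V, T₂/T₁ = P₂/P₁ ⇒ ΔT = T₁(P₂/P₁ − 1) = 407·(62.2/113 − 1) = -183 K.
ΔU = (1.21)(20.79)(-183) = -4602 J.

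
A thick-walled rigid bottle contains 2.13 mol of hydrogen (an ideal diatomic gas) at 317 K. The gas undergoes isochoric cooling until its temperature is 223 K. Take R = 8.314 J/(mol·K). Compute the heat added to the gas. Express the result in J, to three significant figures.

Constant volume ⇒ W = 0, so Q = ΔU = nCᵥΔT with Cᵥ = 5R/2 = 20.79 J/(mol·K).
ΔU = (2.13)(20.79)(223 − 317) = -4162 J.

Q ≈ -4160 J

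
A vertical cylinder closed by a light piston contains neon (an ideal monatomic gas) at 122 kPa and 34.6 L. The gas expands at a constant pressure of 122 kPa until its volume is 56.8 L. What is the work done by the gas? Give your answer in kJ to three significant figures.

Isobaric: W = P ΔV.
W = (122 kPa)(56.8 − 34.6 L) = (122)(22.2) = 2708 J.

W ≈ 2.71 kJ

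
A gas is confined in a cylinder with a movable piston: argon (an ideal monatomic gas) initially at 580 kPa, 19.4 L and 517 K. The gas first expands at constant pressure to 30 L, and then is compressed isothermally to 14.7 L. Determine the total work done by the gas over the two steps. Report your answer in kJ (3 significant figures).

Step 1 (isobaric): W = PΔV = (580 kPa)(30 − 19.4 L) = 6148 J.
After step 1: P = 580 kPa, V = 30 L, T = 799.5 K.
Step 2 (isothermal): W = P₁V₁ ln(V₂/V₁) = (17400) ln(14.7/30) = -12412 J.
W_total = 6148 − 12412 = -6264 J.

W_total ≈ -6.26 kJ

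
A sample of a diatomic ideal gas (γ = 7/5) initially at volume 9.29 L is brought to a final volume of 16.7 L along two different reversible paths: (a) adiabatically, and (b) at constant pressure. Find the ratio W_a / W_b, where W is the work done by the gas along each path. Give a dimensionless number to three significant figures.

Path (a) adiabatic: W = P₁V₁(1 − (V₁/V₂)^(γ−1))/(γ−1) → W_a/(P₁V₁) = 0.5228.
Path (b) isobaric: W = P₁(V₂ − V₁) → W_b/(P₁V₁) = 0.7976.
W_a / W_b = 0.5228 / 0.7976 = 0.6554.

W_a / W_b ≈ 0.655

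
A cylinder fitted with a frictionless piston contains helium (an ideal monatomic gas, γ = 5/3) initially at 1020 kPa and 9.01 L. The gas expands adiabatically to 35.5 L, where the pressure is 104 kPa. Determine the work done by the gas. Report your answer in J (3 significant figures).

W ≈ 8250 J

Adiabatic: W = (P₁V₁ − P₂V₂)/(γ − 1) with γ = 5/3.
P₁V₁ = 9190 J, P₂V₂ = 3692 J.
W = (9190 − 3692) / 0.6667 = 8247 J.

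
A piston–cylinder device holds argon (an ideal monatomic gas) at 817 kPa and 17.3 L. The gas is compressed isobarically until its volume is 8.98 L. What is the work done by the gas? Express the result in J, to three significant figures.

W ≈ -6800 J

Isobaric: W = P ΔV.
W = (817 kPa)(8.98 − 17.3 L) = (817)(-8.32) = -6797 J.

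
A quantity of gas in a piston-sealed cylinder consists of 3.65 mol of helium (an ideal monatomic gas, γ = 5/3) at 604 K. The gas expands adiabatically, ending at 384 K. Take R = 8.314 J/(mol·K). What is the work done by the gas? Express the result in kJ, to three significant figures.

W ≈ 10.0 kJ

Adiabatic ⇒ Q = 0, so W_by = −ΔU = nCᵥ(T₁ − T₂).
Cᵥ = 3R/2 = 12.47 J/(mol·K).
W = (3.65)(12.47)(604 − 384) = 10014 J.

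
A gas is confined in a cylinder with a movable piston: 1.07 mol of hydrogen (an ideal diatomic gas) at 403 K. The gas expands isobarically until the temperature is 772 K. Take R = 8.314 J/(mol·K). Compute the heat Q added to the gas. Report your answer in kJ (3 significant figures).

Isobaric: W = nRΔT = (1.07)(8.314)(369) = 3283 J.
ΔU = nCᵥΔT with Cᵥ = 5R/2: ΔU = (1.07)(20.79)(369) = 8207 J.
Q = ΔU + W = 8207 + 3283 = 11489 J.

Q ≈ 11.5 kJ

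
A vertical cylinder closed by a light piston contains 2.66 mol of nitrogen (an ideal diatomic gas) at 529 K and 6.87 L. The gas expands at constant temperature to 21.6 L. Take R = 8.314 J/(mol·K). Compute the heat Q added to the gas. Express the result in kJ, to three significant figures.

Q ≈ 13.4 kJ

Isothermal ⇒ ΔU = 0, so Q = W = nRT ln(V₂/V₁).
Q = (2.66)(8.314)(529) ln(21.6/6.87) = 11699 × 1.146 = 13402 J.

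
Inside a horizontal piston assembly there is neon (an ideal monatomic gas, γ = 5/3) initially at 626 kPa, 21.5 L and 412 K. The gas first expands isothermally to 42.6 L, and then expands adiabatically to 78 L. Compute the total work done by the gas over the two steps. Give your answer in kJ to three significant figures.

W_total ≈ 15.9 kJ

Step 1 (isothermal): W = P₁V₁ ln(V₂/V₁) = (13459) ln(42.6/21.5) = 9203 J.
After step 1: P = 315.9 kPa, V = 42.6 L, T = 412 K.
Step 2 (adiabatic): W = (P₁V₁ − P₂V₂)/(γ−1) = (13459 − 8993)/0.667 = 6699 J.
W_total = 9203 + 6699 = 15903 J.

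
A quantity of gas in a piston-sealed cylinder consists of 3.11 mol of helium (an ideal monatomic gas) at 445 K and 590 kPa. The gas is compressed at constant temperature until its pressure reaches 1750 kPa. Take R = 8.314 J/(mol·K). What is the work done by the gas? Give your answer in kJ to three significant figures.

Isothermal process: W = nRT ln(V₂/V₁) = nRT ln(P₁/P₂).
W = (3.11)(8.314)(445) × ln(590/1750)
  = 11506 × ln(0.3371) = 11506 × -1.087
W_by_gas = -12510 J.

W ≈ -12.5 kJ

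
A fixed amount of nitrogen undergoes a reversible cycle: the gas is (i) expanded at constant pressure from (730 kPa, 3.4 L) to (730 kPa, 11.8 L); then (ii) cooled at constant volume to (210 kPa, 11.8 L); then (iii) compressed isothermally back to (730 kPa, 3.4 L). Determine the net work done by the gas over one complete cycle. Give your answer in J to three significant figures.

Leg (i): W = PΔV = (730)(11.8 − 3.4) = 6132 J.
Leg (ii): W = 0.
Leg (iii): W = PᵢVᵢ ln(V_f/Vᵢ) = (2478) ln(3.4/11.8) = -3083 J.
W_net = 6132 − 3083 = 3049 J.

W_net ≈ 3050 J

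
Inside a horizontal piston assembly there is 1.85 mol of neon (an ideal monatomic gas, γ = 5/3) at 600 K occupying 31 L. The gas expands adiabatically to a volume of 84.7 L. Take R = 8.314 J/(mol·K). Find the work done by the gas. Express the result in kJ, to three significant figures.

W ≈ 6.76 kJ

Adiabatic: TV^(γ−1) = const with γ = 5/3.
T₂ = T₁ (V₁/V₂)^(γ−1) = 600 × (31/84.7)^0.667 = 600 × 0.5117 = 307 K.
W_by = nCᵥ(T₁ − T₂) = (1.85)(12.47)(600 − 307) = 6760 J.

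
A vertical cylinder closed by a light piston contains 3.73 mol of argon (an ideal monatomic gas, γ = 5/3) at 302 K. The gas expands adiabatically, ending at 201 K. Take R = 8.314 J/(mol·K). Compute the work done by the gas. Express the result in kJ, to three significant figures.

Adiabatic ⇒ Q = 0, so W_by = −ΔU = nCᵥ(T₁ − T₂).
Cᵥ = 3R/2 = 12.47 J/(mol·K).
W = (3.73)(12.47)(302 − 201) = 4698 J.

W ≈ 4.70 kJ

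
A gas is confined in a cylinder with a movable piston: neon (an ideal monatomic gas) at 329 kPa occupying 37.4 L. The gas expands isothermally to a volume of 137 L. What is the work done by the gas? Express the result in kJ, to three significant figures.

W ≈ 16.0 kJ

Isothermal: W = nRT ln(V₂/V₁) = P₁V₁ ln(V₂/V₁).
P₁V₁ = (329 kPa)(37.4 L) = 12305 J.
W = 12305 × ln(137/37.4) = 12305 × 1.298
W_by_gas = 15975 J.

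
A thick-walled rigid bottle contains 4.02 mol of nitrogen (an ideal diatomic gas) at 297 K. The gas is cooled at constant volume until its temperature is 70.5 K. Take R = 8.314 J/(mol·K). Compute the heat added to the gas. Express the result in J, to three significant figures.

Constant volume ⇒ W = 0, so Q = ΔU = nCᵥΔT with Cᵥ = 5R/2 = 20.79 J/(mol·K).
ΔU = (4.02)(20.79)(70.5 − 297) = -18925 J.

Q ≈ -18900 J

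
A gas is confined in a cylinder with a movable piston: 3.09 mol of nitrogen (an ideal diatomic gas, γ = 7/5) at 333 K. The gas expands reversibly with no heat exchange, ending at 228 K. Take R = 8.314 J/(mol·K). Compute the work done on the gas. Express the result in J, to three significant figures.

Adiabatic ⇒ Q = 0, so W_by = −ΔU = nCᵥ(T₁ − T₂).
Cᵥ = 5R/2 = 20.79 J/(mol·K).
W = (3.09)(20.79)(333 − 228) = 6744 J.
Work on gas = −W_by = -6744 J.

W ≈ -6740 J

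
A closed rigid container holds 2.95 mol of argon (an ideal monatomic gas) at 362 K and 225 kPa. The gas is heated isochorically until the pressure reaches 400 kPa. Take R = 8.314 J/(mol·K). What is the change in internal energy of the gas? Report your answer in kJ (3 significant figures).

Constant volume ⇒ W = 0, so Q = ΔU = nCᵥΔT with Cᵥ = 3R/2 = 12.47 J/(mol·K).
At constant V, T₂/T₁ = P₂/P₁ ⇒ ΔT = T₁(P₂/P₁ − 1) = 362·(400/225 − 1) = 281.6 K.
ΔU = (2.95)(12.47)(281.6) = 10358 J.

ΔU ≈ 10.4 kJ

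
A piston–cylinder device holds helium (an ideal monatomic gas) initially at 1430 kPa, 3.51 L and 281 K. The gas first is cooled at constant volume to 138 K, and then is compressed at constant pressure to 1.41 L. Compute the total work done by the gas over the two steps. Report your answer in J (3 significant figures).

Step 1 (isochoric): W = 0 (constant volume).
After step 1: P = 702.3 kPa (V unchanged).
Step 2 (isobaric): W = PΔV = (702.3 kPa)(1.41 − 3.51 L) = -1475 J.
W_total = 0 − 1475 = -1475 J.

W_total ≈ -1470 J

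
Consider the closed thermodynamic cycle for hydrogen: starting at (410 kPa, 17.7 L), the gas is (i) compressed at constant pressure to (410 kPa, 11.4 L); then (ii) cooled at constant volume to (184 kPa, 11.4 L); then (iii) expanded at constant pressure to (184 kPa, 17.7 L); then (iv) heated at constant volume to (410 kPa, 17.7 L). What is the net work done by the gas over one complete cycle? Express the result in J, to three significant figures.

Constant-volume legs do no work.
W(i) = (410)(11.4 − 17.7) = -2583 J; W(iii) = (184)(17.7 − 11.4) = 1159 J.
W_net = -2583 + 1159 = -1424 J (the counter-clockwise enclosed area).

W_net ≈ -1420 J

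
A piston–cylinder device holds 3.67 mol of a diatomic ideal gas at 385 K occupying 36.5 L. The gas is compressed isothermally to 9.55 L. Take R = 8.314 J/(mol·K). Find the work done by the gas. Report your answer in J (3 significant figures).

Isothermal: W = nRT ln(V₂/V₁).
W = (3.67)(8.314)(385) × ln(9.55/36.5)
  = 11747 × -1.341
W_by_gas = -15750 J.

W ≈ -15800 J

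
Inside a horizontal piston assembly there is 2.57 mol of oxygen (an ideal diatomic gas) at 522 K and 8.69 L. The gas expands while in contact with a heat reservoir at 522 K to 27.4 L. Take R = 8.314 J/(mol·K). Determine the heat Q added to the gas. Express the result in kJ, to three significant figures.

Isothermal ⇒ ΔU = 0, so Q = W = nRT ln(V₂/V₁).
Q = (2.57)(8.314)(522) ln(27.4/8.69) = 11154 × 1.148 = 12808 J.

Q ≈ 12.8 kJ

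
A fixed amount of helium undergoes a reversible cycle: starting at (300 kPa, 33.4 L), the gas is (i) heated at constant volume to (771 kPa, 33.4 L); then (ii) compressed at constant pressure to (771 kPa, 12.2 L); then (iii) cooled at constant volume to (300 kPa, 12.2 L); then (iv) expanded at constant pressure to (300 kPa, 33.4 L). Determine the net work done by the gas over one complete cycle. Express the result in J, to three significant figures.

W_net ≈ -9990 J

Constant-volume legs do no work.
W(ii) = (771)(12.2 − 33.4) = -16345 J; W(iv) = (300)(33.4 − 12.2) = 6360 J.
W_net = -16345 + 6360 = -9985 J (the counter-clockwise enclosed area).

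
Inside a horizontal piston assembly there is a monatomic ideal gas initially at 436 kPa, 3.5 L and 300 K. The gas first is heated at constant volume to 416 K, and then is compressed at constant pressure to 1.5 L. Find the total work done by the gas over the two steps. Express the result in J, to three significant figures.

Step 1 (isochoric): W = 0 (constant volume).
After step 1: P = 604.6 kPa (V unchanged).
Step 2 (isobaric): W = PΔV = (604.6 kPa)(1.5 − 3.5 L) = -1209 J.
W_total = 0 − 1209 = -1209 J.

W_total ≈ -1210 J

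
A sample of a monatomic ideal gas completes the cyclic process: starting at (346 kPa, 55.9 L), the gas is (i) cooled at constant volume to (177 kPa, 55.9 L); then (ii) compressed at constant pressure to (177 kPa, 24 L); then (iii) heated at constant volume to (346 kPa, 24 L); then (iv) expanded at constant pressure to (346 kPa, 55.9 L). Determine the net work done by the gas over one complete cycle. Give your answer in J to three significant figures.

W_net ≈ 5390 J

Constant-volume legs do no work.
W(ii) = (177)(24 − 55.9) = -5646 J; W(iv) = (346)(55.9 − 24) = 11037 J.
W_net = -5646 + 11037 = 5391 J (the clockwise enclosed area).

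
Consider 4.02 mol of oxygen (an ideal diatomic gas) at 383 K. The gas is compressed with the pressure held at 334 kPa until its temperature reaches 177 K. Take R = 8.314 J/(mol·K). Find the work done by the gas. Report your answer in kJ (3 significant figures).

W ≈ -6.88 kJ

Isobaric: W = P ΔV = nR ΔT.
W = (4.02)(8.314)(177 − 383) = -6885 J.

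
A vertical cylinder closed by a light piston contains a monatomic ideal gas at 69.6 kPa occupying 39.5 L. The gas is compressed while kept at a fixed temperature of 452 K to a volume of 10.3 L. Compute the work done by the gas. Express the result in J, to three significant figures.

W ≈ -3700 J

Isothermal: W = nRT ln(V₂/V₁) = P₁V₁ ln(V₂/V₁).
P₁V₁ = (69.6 kPa)(39.5 L) = 2749 J.
W = 2749 × ln(10.3/39.5) = 2749 × -1.344
W_by_gas = -3695 J.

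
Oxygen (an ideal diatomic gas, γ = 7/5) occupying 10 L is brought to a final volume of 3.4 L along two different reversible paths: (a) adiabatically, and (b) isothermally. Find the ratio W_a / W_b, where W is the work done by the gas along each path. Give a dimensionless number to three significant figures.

W_a / W_b ≈ 1.25

Path (a) adiabatic: W = P₁V₁(1 − (V₁/V₂)^(γ−1))/(γ−1) → W_a/(P₁V₁) = -1.349.
Path (b) isothermal: W = P₁V₁ ln(V₂/V₁) → W_b/(P₁V₁) = -1.079.
W_a / W_b = -1.349 / -1.079 = 1.25.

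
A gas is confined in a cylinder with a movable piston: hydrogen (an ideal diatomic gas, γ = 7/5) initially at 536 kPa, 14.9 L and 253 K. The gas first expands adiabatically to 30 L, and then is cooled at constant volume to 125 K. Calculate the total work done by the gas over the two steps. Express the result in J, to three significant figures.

W_total ≈ 4880 J

Step 1 (adiabatic): W = (P₁V₁ − P₂V₂)/(γ−1) = (7986 − 6036)/0.4 = 4875 J.
Step 2 (isochoric): W = 0 (constant volume).
W_total = 4875 + 0 = 4875 J.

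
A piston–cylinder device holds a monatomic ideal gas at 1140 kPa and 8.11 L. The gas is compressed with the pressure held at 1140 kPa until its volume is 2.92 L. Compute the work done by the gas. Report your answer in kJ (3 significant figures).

W ≈ -5.92 kJ

Isobaric: W = P ΔV.
W = (1140 kPa)(2.92 − 8.11 L) = (1140)(-5.19) = -5917 J.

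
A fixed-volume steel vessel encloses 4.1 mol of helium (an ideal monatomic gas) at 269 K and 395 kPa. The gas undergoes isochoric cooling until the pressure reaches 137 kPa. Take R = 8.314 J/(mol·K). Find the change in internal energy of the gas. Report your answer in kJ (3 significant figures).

Constant volume ⇒ W = 0, so Q = ΔU = nCᵥΔT with Cᵥ = 3R/2 = 12.47 J/(mol·K).
At constant V, T₂/T₁ = P₂/P₁ ⇒ ΔT = T₁(P₂/P₁ − 1) = 269·(137/395 − 1) = -175.7 K.
ΔU = (4.1)(12.47)(-175.7) = -8984 J.

ΔU ≈ -8.98 kJ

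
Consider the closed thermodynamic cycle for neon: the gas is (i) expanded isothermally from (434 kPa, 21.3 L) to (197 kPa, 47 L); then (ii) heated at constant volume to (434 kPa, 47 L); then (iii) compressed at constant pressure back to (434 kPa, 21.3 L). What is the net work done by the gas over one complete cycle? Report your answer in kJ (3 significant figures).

W_net ≈ -3.84 kJ

Leg (i): W = PᵢVᵢ ln(V_f/Vᵢ) = (9244) ln(47/21.3) = 7316 J.
Leg (ii): W = 0.
Leg (iii): W = PΔV = (434)(21.3 − 47) = -11154 J.
W_net = 7316 − 11154 = -3838 J.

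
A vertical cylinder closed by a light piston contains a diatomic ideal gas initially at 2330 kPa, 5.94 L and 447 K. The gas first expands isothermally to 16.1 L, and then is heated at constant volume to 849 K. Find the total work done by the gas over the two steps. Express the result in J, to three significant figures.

W_total ≈ 13800 J

Step 1 (isothermal): W = P₁V₁ ln(V₂/V₁) = (13840) ln(16.1/5.94) = 13800 J.
Step 2 (isochoric): W = 0 (constant volume).
W_total = 13800 + 0 = 13800 J.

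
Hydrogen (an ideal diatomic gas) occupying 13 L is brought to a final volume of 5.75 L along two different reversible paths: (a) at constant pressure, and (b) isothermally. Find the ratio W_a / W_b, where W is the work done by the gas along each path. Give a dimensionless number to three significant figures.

Path (a) isobaric: W = P₁(V₂ − V₁) → W_a/(P₁V₁) = -0.5577.
Path (b) isothermal: W = P₁V₁ ln(V₂/V₁) → W_b/(P₁V₁) = -0.8157.
W_a / W_b = -0.5577 / -0.8157 = 0.6837.

W_a / W_b ≈ 0.684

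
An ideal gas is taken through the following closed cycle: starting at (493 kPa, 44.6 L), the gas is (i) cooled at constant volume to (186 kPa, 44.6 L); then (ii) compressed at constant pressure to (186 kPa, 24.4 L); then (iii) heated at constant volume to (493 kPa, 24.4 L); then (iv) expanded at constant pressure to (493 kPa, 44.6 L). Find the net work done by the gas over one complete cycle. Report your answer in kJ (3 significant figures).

Constant-volume legs do no work.
W(ii) = (186)(24.4 − 44.6) = -3757 J; W(iv) = (493)(44.6 − 24.4) = 9959 J.
W_net = -3757 + 9959 = 6201 J (the clockwise enclosed area).

W_net ≈ 6.20 kJ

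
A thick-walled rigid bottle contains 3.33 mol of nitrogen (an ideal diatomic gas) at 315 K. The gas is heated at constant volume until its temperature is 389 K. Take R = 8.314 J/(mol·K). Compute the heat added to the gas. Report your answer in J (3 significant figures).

Constant volume ⇒ W = 0, so Q = ΔU = nCᵥΔT with Cᵥ = 5R/2 = 20.79 J/(mol·K).
ΔU = (3.33)(20.79)(389 − 315) = 5122 J.

Q ≈ 5120 J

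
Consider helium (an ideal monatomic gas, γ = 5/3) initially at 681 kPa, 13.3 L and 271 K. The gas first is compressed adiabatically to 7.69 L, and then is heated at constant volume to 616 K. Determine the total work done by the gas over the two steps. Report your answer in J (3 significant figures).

Step 1 (adiabatic): W = (P₁V₁ − P₂V₂)/(γ−1) = (9057 − 13050)/0.667 = -5989 J.
Step 2 (isochoric): W = 0 (constant volume).
W_total = -5989 + 0 = -5989 J.

W_total ≈ -5990 J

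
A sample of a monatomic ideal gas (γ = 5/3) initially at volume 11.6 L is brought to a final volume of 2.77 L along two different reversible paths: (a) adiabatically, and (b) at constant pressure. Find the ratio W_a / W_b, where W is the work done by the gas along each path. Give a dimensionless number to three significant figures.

W_a / W_b ≈ 3.15

Path (a) adiabatic: W = P₁V₁(1 − (V₁/V₂)^(γ−1))/(γ−1) → W_a/(P₁V₁) = -2.397.
Path (b) isobaric: W = P₁(V₂ − V₁) → W_b/(P₁V₁) = -0.7612.
W_a / W_b = -2.397 / -0.7612 = 3.149.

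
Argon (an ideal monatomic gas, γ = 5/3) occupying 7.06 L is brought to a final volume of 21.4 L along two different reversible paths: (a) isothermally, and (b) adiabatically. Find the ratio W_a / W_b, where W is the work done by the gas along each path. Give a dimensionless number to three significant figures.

W_a / W_b ≈ 1.41

Path (a) isothermal: W = P₁V₁ ln(V₂/V₁) → W_a/(P₁V₁) = 1.109.
Path (b) adiabatic: W = P₁V₁(1 − (V₁/V₂)^(γ−1))/(γ−1) → W_b/(P₁V₁) = 0.7838.
W_a / W_b = 1.109 / 0.7838 = 1.415.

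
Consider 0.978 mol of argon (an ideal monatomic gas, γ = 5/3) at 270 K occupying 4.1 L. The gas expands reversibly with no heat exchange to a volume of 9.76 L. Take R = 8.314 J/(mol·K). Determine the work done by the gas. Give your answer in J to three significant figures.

Adiabatic: TV^(γ−1) = const with γ = 5/3.
T₂ = T₁ (V₁/V₂)^(γ−1) = 270 × (4.1/9.76)^0.667 = 270 × 0.5609 = 151.4 K.
W_by = nCᵥ(T₁ − T₂) = (0.978)(12.47)(270 − 151.4) = 1446 J.

W ≈ 1450 J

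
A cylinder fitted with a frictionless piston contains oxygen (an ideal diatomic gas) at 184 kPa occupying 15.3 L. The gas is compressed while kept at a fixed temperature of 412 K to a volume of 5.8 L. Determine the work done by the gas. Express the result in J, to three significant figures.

W ≈ -2730 J

Isothermal: W = nRT ln(V₂/V₁) = P₁V₁ ln(V₂/V₁).
P₁V₁ = (184 kPa)(15.3 L) = 2815 J.
W = 2815 × ln(5.8/15.3) = 2815 × -0.97
W_by_gas = -2731 J.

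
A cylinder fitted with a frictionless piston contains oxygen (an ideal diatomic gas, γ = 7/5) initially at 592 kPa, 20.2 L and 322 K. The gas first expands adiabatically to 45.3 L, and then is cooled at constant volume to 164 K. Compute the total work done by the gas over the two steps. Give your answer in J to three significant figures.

Step 1 (adiabatic): W = (P₁V₁ − P₂V₂)/(γ−1) = (11958 − 8657)/0.4 = 8253 J.
Step 2 (isochoric): W = 0 (constant volume).
W_total = 8253 + 0 = 8253 J.

W_total ≈ 8250 J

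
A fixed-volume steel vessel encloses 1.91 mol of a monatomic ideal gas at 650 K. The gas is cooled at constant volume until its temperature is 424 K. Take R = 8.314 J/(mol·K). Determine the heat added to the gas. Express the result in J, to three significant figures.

Q ≈ -5380 J

Constant volume ⇒ W = 0, so Q = ΔU = nCᵥΔT with Cᵥ = 3R/2 = 12.47 J/(mol·K).
ΔU = (1.91)(12.47)(424 − 650) = -5383 J.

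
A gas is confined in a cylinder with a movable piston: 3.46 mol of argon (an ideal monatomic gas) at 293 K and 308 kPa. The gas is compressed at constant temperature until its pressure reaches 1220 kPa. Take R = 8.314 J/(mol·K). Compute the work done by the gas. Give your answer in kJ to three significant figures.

Isothermal process: W = nRT ln(V₂/V₁) = nRT ln(P₁/P₂).
W = (3.46)(8.314)(293) × ln(308/1220)
  = 8429 × ln(0.2525) = 8429 × -1.377
W_by_gas = -11602 J.

W ≈ -11.6 kJ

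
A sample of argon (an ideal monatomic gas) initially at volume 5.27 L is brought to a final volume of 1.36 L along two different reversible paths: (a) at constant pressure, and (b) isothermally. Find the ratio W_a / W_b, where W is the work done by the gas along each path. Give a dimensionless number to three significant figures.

Path (a) isobaric: W = P₁(V₂ − V₁) → W_a/(P₁V₁) = -0.7419.
Path (b) isothermal: W = P₁V₁ ln(V₂/V₁) → W_b/(P₁V₁) = -1.355.
W_a / W_b = -0.7419 / -1.355 = 0.5477.

W_a / W_b ≈ 0.548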